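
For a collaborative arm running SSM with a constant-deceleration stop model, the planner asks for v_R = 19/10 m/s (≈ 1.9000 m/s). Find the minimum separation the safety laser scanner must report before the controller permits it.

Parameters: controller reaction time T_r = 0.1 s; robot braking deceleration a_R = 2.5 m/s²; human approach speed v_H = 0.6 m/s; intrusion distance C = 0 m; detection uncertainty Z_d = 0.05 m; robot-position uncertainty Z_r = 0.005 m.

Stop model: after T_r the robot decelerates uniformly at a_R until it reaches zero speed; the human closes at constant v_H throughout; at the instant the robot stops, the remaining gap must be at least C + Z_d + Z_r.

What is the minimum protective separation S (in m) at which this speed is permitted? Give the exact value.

S_min = 1483/1000 m = 1.4830 m

braking lasts T_s = (19/10)/(5/2) = 0.7600 s
robot in T_r: 1.9000·0.1000 = 0.1900 m
robot covers 1.9000·0.7600 − ½·2.5000·0.7600² = 0.7220 m while stopping
person approaches 0.6000·(0.1000+0.7600) = 0.5160 m
margins: 0.0000+0.0500+0.0050 = 0.0550 m
S_min ≈ 0.1900+0.7220+0.5160+0.0550  ⇒  S_min = 1483/1000 m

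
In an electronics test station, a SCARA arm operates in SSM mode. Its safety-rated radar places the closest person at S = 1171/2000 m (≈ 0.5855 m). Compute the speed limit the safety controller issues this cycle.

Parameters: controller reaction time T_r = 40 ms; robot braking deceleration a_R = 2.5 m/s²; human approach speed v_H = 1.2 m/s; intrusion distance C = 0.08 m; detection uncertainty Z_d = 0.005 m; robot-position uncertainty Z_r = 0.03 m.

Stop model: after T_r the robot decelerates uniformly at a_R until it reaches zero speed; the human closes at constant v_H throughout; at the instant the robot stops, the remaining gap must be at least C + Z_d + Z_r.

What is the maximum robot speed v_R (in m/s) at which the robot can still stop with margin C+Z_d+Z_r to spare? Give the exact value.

at the boundary: (1/5)·v² + (13/25)·v + (-169/400) = 0
  disc = (13/25)² − 4·(1/5)·(-169/400) = 1521/2500 ; √disc = 39/50
  v_R = (−(13/25) + 39/50) / (2·(1/5)) = 13/20 m/s
check:
stop time T_s = (13/20)/(5/2) = 0.2600 s
robot covers v_R·T_r = 0.6500·0.0400 = 0.0260 m before braking
robot covers 0.6500·0.2600 − ½·2.5000·0.2600² = 0.0845 m while stopping
person approaches 1.2000·(0.0400+0.2600) = 0.3600 m
C+Z_d+Z_r = 0.0800+0.0050+0.0300 = 0.1150 m
sum ≈ 0.0260+0.0845+0.3600+0.1150 ≈ 0.5855 m = S ✓

v_R_max = 13/20 m/s = 0.6500 m/s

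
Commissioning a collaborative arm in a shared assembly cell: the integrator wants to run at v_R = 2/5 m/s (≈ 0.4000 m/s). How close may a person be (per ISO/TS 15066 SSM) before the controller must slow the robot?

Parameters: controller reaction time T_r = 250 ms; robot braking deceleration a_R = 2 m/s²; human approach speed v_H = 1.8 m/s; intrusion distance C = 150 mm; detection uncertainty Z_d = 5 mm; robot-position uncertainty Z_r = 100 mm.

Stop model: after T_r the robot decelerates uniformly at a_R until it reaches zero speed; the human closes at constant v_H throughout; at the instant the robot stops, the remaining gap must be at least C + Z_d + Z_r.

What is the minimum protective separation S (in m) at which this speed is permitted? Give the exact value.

stop time T_s = (2/5)/2 = 0.2000 s
robot covers v_R·T_r = 0.4000·0.2500 = 0.1000 m before braking
braking distance = 0.4000²/(2·2.0000) = 0.0400 m
person approaches 1.8000·(0.2500+0.2000) = 0.8100 m
margins: 0.1500+0.0050+0.1000 = 0.2550 m
S_min ≈ 0.1000+0.0400+0.8100+0.2550  ⇒  S_min = 241/200 m

S_min = 241/200 m = 1.2050 m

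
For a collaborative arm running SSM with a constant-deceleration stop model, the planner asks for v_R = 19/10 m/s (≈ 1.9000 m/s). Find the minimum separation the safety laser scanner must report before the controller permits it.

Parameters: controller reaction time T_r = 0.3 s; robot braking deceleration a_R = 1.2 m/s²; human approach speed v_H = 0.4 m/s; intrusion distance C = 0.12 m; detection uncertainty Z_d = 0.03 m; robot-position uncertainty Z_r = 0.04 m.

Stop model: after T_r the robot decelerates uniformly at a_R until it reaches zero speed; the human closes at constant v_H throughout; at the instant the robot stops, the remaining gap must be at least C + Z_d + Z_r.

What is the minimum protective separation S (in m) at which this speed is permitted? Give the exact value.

S_min = 1207/400 m = 3.0175 m

braking lasts T_s = (19/10)/(6/5) = 1.5833 s
reaction-phase robot travel = 1.9000·0.3000 = 0.5700 m
robot covers 1.9000·1.5833 − ½·1.2000·1.5833² = 1.5042 m while stopping
person approaches 0.4000·(0.3000+1.5833) = 0.7533 m
margins: 0.1200+0.0300+0.0400 = 0.1900 m
S_min ≈ 0.5700+1.5042+0.7533+0.1900  ⇒  S_min = 1207/400 m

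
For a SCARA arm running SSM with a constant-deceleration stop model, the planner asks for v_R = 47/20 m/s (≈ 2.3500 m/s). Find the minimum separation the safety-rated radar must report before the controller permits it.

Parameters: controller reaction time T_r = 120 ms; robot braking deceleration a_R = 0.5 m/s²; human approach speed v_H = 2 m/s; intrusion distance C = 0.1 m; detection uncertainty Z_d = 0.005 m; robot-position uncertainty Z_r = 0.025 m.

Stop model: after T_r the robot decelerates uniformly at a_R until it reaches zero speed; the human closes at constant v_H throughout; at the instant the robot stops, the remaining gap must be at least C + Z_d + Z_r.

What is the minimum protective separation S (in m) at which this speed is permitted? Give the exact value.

braking lasts T_s = (47/20)/(1/2) = 4.7000 s
reaction-phase robot travel = 2.3500·0.1200 = 0.2820 m
braking distance = 2.3500²/(2·0.5000) = 5.5225 m
human over T_r+T_s: 2.0000·(0.1200+4.7000) = 9.6400 m
C+Z_d+Z_r = 0.1000+0.0050+0.0250 = 0.1300 m
S_min ≈ 0.2820+5.5225+9.6400+0.1300  ⇒  S_min = 31149/2000 m

S_min = 31149/2000 m = 15.5745 m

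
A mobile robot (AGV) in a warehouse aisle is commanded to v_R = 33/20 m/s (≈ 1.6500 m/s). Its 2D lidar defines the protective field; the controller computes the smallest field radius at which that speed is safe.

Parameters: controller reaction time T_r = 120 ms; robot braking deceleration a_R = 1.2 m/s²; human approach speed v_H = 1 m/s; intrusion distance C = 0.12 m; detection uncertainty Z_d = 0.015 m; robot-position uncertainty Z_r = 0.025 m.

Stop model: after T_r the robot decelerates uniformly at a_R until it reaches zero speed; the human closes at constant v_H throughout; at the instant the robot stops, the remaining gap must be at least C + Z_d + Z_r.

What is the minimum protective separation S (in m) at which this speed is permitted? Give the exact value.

S_min = 23899/8000 m = 2.9874 m

braking lasts T_s = (33/20)/(6/5) = 1.3750 s
robot in T_r: 1.6500·0.1200 = 0.1980 m
robot covers 1.6500·1.3750 − ½·1.2000·1.3750² = 1.1344 m while stopping
human closes 1.0000·1.4950 = 1.4950 m
residual clearance needed = 0.1200+0.0150+0.0250 = 0.1600 m
S_min ≈ 0.1980+1.1344+1.4950+0.1600  ⇒  S_min = 23899/8000 m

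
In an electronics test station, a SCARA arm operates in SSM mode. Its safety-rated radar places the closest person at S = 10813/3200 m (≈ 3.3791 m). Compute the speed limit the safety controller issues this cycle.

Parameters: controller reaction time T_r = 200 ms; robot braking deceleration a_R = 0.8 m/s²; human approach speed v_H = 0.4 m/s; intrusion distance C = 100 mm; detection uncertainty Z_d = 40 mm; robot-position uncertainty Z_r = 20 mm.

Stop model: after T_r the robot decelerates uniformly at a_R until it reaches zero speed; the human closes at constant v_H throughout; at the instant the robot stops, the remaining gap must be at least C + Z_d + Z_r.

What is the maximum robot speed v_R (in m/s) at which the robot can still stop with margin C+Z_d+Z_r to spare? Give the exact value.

at the boundary: (5/8)·v² + (7/10)·v + (-2009/640) = 0
  disc = (7/10)² − 4·(5/8)·(-2009/640) = 53361/6400 ; √disc = 231/80
  v_R = (−(7/10) + 231/80) / (2·(5/8)) = 7/4 m/s
check:
braking lasts T_s = (7/4)/(4/5) = 2.1875 s
robot in T_r: 1.7500·0.2000 = 0.3500 m
braking distance = 1.7500²/(2·0.8000) = 1.9141 m
human closes 0.4000·2.3875 = 0.9550 m
margins: 0.1000+0.0400+0.0200 = 0.1600 m
sum ≈ 0.3500+1.9141+0.9550+0.1600 ≈ 3.3791 m = S ✓

v_R_max = 7/4 m/s = 1.7500 m/s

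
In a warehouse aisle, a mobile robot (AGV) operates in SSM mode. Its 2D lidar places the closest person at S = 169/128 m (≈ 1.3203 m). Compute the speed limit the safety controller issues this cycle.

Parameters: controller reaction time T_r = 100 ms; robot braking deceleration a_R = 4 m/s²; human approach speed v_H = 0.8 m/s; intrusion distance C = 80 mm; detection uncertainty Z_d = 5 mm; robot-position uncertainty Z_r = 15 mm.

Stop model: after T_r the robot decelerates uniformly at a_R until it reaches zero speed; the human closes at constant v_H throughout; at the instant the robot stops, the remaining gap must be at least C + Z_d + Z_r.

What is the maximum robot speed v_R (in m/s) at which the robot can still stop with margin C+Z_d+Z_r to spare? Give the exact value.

v_R_max = 41/20 m/s = 2.0500 m/s

quadratic (1/8)·v² + (3/10)·v + (-3649/3200) = 0
  disc = (3/10)² − 4·(1/8)·(-3649/3200) = 169/256 ; √disc = 13/16
  v_R = (−(3/10) + 13/16) / (2·(1/8)) = 41/20 m/s
check:
T_s = v_R/a_R = (41/20)/4 = 0.5125 s
robot covers v_R·T_r = 2.0500·0.1000 = 0.2050 m before braking
robot covers 2.0500·0.5125 − ½·4.0000·0.5125² = 0.5253 m while stopping
human closes 0.8000·0.6125 = 0.4900 m
residual clearance needed = 0.0800+0.0050+0.0150 = 0.1000 m
sum ≈ 0.2050+0.5253+0.4900+0.1000 ≈ 1.3203 m = S ✓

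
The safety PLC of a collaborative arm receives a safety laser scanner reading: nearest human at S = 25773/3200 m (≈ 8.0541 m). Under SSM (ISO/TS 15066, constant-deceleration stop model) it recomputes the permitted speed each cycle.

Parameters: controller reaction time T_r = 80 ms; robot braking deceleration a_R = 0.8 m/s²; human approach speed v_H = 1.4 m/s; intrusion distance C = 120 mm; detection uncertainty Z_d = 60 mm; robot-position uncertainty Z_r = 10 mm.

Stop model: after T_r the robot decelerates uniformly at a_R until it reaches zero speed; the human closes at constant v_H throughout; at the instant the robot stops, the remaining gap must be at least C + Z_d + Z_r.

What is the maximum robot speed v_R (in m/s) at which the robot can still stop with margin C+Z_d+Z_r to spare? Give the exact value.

collect terms ⇒ (5/8)·v_R² + (183/100)·v_R + (-124033/16000) = 0
  disc = (183/100)² − 4·(5/8)·(-124033/16000) = 3636649/160000 ; √disc = 1907/400
  v_R = (−(183/100) + 1907/400) / (2·(5/8)) = 47/20 m/s
check:
braking lasts T_s = (47/20)/(4/5) = 2.9375 s
robot covers v_R·T_r = 2.3500·0.0800 = 0.1880 m before braking
braking distance = 2.3500²/(2·0.8000) = 3.4516 m
human closes 1.4000·3.0175 = 4.2245 m
C+Z_d+Z_r = 0.1200+0.0600+0.0100 = 0.1900 m
sum ≈ 0.1880+3.4516+4.2245+0.1900 ≈ 8.0541 m = S ✓

v_R_max = 47/20 m/s = 2.3500 m/s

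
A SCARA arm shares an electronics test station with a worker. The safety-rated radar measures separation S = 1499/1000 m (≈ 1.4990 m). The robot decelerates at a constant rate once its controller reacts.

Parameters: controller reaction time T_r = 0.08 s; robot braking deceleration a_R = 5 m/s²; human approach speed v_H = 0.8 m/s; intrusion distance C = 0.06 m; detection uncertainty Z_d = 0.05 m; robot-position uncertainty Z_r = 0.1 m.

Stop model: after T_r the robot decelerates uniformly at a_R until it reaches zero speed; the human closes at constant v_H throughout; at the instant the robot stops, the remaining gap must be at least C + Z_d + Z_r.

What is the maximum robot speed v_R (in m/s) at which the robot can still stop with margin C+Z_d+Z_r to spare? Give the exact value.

v_R_max = 5/2 m/s = 2.5000 m/s

collect terms ⇒ (1/10)·v_R² + (6/25)·v_R + (-49/40) = 0
  disc = (6/25)² − 4·(1/10)·(-49/40) = 1369/2500 ; √disc = 37/50
  v_R = (−(6/25) + 37/50) / (2·(1/10)) = 5/2 m/s
check:
stop time T_s = (5/2)/5 = 0.5000 s
robot covers v_R·T_r = 2.5000·0.0800 = 0.2000 m before braking
robot covers 2.5000·0.5000 − ½·5.0000·0.5000² = 0.6250 m while stopping
person approaches 0.8000·(0.0800+0.5000) = 0.4640 m
margins: 0.0600+0.0500+0.1000 = 0.2100 m
sum ≈ 0.2000+0.6250+0.4640+0.2100 ≈ 1.4990 m = S ✓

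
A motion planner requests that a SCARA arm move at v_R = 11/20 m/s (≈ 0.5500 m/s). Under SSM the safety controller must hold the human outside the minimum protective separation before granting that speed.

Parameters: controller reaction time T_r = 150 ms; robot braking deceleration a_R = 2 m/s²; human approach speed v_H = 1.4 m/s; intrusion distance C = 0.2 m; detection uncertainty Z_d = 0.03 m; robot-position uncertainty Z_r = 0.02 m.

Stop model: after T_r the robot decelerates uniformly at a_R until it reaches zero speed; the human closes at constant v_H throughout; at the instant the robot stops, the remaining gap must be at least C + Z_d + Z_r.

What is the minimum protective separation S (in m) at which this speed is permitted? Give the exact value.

braking lasts T_s = (11/20)/2 = 0.2750 s
robot in T_r: 0.5500·0.1500 = 0.0825 m
braking distance = 0.5500²/(2·2.0000) = 0.0756 m
human closes 1.4000·0.4250 = 0.5950 m
margins: 0.2000+0.0300+0.0200 = 0.2500 m
S_min ≈ 0.0825+0.0756+0.5950+0.2500  ⇒  S_min = 321/320 m

S_min = 321/320 m = 1.0031 m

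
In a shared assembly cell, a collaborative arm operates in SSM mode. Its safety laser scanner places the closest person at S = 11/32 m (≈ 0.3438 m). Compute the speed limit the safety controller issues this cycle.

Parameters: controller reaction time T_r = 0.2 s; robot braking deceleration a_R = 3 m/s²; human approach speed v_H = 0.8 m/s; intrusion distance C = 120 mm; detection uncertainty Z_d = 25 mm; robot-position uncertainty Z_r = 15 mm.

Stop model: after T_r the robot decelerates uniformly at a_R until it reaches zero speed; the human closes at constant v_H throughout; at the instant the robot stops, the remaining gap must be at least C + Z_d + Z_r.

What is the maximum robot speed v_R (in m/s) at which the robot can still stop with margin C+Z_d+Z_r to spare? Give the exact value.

v_R_max = 1/20 m/s = 0.0500 m/s

quadratic (1/6)·v² + (7/15)·v + (-19/800) = 0
  disc = (7/15)² − 4·(1/6)·(-19/800) = 841/3600 ; √disc = 29/60
  v_R = (−(7/15) + 29/60) / (2·(1/6)) = 1/20 m/s
check:
T_s = v_R/a_R = (1/20)/3 = 0.0167 s
robot covers v_R·T_r = 0.0500·0.2000 = 0.0100 m before braking
braking distance = 0.0500²/(2·3.0000) = 0.0004 m
person approaches 0.8000·(0.2000+0.0167) = 0.1733 m
margins: 0.1200+0.0250+0.0150 = 0.1600 m
sum ≈ 0.0100+0.0004+0.1733+0.1600 ≈ 0.3438 m = S ✓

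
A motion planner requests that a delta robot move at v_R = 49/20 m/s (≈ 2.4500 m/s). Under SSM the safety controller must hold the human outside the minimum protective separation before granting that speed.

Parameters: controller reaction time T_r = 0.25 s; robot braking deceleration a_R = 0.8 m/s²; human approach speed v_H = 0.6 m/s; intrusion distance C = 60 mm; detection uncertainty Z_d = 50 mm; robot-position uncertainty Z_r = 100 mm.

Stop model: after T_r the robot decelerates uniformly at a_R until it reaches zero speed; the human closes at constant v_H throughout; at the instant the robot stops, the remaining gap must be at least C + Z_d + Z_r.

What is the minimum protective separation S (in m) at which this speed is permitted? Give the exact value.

S_min = 20997/3200 m = 6.5616 m

stop time T_s = (49/20)/(4/5) = 3.0625 s
reaction-phase robot travel = 2.4500·0.2500 = 0.6125 m
robot covers 2.4500·3.0625 − ½·0.8000·3.0625² = 3.7516 m while stopping
human over T_r+T_s: 0.6000·(0.2500+3.0625) = 1.9875 m
margins: 0.0600+0.0500+0.1000 = 0.2100 m
S_min ≈ 0.6125+3.7516+1.9875+0.2100  ⇒  S_min = 20997/3200 m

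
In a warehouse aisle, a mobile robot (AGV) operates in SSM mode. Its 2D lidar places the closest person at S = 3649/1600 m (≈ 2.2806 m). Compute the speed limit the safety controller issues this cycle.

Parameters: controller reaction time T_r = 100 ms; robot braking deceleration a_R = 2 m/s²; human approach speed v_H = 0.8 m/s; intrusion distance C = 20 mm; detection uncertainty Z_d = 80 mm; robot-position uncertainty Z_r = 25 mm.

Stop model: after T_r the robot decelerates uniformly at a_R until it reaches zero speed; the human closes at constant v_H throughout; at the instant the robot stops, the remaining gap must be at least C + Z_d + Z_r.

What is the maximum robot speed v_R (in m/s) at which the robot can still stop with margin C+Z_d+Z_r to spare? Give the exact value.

v_R_max = 41/20 m/s = 2.0500 m/s

collect terms ⇒ (1/4)·v_R² + (1/2)·v_R + (-3321/1600) = 0
  disc = (1/2)² − 4·(1/4)·(-3321/1600) = 3721/1600 ; √disc = 61/40
  v_R = (−(1/2) + 61/40) / (2·(1/4)) = 41/20 m/s
check:
T_s = v_R/a_R = (41/20)/2 = 1.0250 s
robot covers v_R·T_r = 2.0500·0.1000 = 0.2050 m before braking
braking distance = 2.0500²/(2·2.0000) = 1.0506 m
human closes 0.8000·1.1250 = 0.9000 m
residual clearance needed = 0.0200+0.0800+0.0250 = 0.1250 m
sum ≈ 0.2050+1.0506+0.9000+0.1250 ≈ 2.2806 m = S ✓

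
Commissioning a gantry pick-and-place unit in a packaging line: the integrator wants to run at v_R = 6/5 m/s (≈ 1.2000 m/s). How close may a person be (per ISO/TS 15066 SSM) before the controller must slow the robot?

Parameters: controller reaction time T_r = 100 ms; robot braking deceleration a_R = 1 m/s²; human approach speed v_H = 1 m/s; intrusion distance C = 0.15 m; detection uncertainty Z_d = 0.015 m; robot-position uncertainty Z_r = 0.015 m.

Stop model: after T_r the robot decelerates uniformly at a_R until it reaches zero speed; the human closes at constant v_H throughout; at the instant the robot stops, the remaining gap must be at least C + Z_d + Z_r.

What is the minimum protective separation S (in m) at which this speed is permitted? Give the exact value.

stop time T_s = (6/5)/1 = 1.2000 s
reaction-phase robot travel = 1.2000·0.1000 = 0.1200 m
robot under decel: 1.2000²/(2·1.0000) = 0.7200 m
human over T_r+T_s: 1.0000·(0.1000+1.2000) = 1.3000 m
C+Z_d+Z_r = 0.1500+0.0150+0.0150 = 0.1800 m
S_min ≈ 0.1200+0.7200+1.3000+0.1800  ⇒  S_min = 58/25 m

S_min = 58/25 m = 2.3200 m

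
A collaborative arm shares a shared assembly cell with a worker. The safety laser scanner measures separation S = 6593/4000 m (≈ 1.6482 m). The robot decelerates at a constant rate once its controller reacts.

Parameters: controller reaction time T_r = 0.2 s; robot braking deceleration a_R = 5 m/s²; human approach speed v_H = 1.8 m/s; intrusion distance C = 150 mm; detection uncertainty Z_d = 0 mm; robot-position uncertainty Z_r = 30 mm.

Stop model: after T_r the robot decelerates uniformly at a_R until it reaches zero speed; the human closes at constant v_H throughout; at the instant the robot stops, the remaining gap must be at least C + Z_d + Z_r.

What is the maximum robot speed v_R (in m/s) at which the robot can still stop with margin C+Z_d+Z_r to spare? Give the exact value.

collect terms ⇒ (1/10)·v_R² + (14/25)·v_R + (-4433/4000) = 0
  disc = (14/25)² − 4·(1/10)·(-4433/4000) = 7569/10000 ; √disc = 87/100
  v_R = (−(14/25) + 87/100) / (2·(1/10)) = 31/20 m/s
check:
braking lasts T_s = (31/20)/5 = 0.3100 s
reaction-phase robot travel = 1.5500·0.2000 = 0.3100 m
braking distance = 1.5500²/(2·5.0000) = 0.2402 m
human closes 1.8000·0.5100 = 0.9180 m
margins: 0.1500+0.0000+0.0300 = 0.1800 m
sum ≈ 0.3100+0.2402+0.9180+0.1800 ≈ 1.6482 m = S ✓

v_R_max = 31/20 m/s = 1.5500 m/s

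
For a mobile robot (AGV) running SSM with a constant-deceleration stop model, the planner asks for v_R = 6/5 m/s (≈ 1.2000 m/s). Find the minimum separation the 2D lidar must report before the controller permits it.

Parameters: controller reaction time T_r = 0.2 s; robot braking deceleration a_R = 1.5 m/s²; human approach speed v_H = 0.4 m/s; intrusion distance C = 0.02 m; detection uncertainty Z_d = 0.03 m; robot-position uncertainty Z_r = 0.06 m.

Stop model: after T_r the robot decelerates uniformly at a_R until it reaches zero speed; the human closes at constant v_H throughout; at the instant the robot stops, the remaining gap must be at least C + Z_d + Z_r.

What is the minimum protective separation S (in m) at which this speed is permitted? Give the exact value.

T_s = v_R/a_R = (6/5)/(3/2) = 0.8000 s
reaction-phase robot travel = 1.2000·0.2000 = 0.2400 m
robot under decel: 1.2000²/(2·1.5000) = 0.4800 m
human over T_r+T_s: 0.4000·(0.2000+0.8000) = 0.4000 m
margins: 0.0200+0.0300+0.0600 = 0.1100 m
S_min ≈ 0.2400+0.4800+0.4000+0.1100  ⇒  S_min = 123/100 m

S_min = 123/100 m = 1.2300 m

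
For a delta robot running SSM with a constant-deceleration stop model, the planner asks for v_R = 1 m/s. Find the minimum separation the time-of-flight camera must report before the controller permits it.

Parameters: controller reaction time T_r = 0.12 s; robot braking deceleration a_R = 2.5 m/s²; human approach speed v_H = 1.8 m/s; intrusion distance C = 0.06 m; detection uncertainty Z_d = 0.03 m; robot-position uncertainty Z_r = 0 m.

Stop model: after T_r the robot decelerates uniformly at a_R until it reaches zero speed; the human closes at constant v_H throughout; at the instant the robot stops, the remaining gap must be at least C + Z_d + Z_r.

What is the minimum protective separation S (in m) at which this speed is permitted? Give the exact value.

T_s = v_R/a_R = 1/(5/2) = 0.4000 s
reaction-phase robot travel = 1.0000·0.1200 = 0.1200 m
robot under decel: 1.0000²/(2·2.5000) = 0.2000 m
human over T_r+T_s: 1.8000·(0.1200+0.4000) = 0.9360 m
C+Z_d+Z_r = 0.0600+0.0300+0.0000 = 0.0900 m
S_min ≈ 0.1200+0.2000+0.9360+0.0900  ⇒  S_min = 673/500 m

S_min = 673/500 m = 1.3460 m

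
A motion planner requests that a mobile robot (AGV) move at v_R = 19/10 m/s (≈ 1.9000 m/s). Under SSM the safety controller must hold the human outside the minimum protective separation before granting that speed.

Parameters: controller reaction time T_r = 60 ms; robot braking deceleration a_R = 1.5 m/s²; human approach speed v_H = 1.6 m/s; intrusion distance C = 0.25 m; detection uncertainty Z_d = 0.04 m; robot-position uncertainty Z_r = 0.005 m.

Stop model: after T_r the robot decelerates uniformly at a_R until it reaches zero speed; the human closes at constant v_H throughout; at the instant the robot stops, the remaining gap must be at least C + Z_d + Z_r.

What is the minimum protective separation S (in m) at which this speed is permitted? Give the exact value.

braking lasts T_s = (19/10)/(3/2) = 1.2667 s
robot in T_r: 1.9000·0.0600 = 0.1140 m
braking distance = 1.9000²/(2·1.5000) = 1.2033 m
person approaches 1.6000·(0.0600+1.2667) = 2.1227 m
residual clearance needed = 0.2500+0.0400+0.0050 = 0.2950 m
S_min ≈ 0.1140+1.2033+2.1227+0.2950  ⇒  S_min = 747/200 m

S_min = 747/200 m = 3.7350 m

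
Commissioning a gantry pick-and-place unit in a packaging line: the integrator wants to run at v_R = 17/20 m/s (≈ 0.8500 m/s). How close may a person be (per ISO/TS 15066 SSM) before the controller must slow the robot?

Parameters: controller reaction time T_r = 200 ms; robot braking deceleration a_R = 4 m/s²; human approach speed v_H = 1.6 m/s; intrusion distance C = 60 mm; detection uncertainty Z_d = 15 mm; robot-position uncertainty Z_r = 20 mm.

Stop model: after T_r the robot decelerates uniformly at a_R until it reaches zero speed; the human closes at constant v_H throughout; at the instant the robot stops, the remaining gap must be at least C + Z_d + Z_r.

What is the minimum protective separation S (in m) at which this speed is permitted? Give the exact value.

stop time T_s = (17/20)/4 = 0.2125 s
reaction-phase robot travel = 0.8500·0.2000 = 0.1700 m
robot covers 0.8500·0.2125 − ½·4.0000·0.2125² = 0.0903 m while stopping
human closes 1.6000·0.4125 = 0.6600 m
residual clearance needed = 0.0600+0.0150+0.0200 = 0.0950 m
S_min ≈ 0.1700+0.0903+0.6600+0.0950  ⇒  S_min = 3249/3200 m

S_min = 3249/3200 m = 1.0153 m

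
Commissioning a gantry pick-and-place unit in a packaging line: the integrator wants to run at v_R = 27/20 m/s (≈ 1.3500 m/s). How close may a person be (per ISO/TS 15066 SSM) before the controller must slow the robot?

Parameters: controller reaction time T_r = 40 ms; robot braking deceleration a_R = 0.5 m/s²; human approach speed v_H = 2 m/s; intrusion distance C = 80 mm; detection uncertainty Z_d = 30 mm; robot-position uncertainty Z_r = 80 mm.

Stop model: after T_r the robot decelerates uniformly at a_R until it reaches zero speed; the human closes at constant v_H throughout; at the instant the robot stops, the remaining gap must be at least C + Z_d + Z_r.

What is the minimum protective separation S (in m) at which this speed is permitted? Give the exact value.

T_s = v_R/a_R = (27/20)/(1/2) = 2.7000 s
reaction-phase robot travel = 1.3500·0.0400 = 0.0540 m
braking distance = 1.3500²/(2·0.5000) = 1.8225 m
person approaches 2.0000·(0.0400+2.7000) = 5.4800 m
residual clearance needed = 0.0800+0.0300+0.0800 = 0.1900 m
S_min ≈ 0.0540+1.8225+5.4800+0.1900  ⇒  S_min = 15093/2000 m

S_min = 15093/2000 m = 7.5465 m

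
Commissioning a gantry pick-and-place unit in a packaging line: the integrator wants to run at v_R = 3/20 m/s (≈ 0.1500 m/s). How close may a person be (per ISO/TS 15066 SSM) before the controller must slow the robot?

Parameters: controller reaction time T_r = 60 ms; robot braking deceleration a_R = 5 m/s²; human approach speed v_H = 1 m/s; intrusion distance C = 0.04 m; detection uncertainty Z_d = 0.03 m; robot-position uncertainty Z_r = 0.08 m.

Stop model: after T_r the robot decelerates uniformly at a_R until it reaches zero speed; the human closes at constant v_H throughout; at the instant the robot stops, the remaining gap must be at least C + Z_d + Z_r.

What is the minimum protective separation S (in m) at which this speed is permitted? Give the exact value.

S_min = 201/800 m = 0.2512 m

braking lasts T_s = (3/20)/5 = 0.0300 s
robot covers v_R·T_r = 0.1500·0.0600 = 0.0090 m before braking
braking distance = 0.1500²/(2·5.0000) = 0.0022 m
person approaches 1.0000·(0.0600+0.0300) = 0.0900 m
C+Z_d+Z_r = 0.0400+0.0300+0.0800 = 0.1500 m
S_min ≈ 0.0090+0.0022+0.0900+0.1500  ⇒  S_min = 201/800 m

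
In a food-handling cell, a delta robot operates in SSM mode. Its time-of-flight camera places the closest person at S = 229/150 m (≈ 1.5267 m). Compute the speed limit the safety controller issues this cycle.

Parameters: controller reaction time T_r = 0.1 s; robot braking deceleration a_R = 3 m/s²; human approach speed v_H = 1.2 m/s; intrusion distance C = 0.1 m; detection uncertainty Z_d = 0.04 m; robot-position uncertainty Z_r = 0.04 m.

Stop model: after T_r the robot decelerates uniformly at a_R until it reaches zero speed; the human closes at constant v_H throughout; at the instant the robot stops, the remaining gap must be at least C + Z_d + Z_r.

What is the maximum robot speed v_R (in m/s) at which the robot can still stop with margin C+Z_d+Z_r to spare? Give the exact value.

v_R_max = 8/5 m/s = 1.6000 m/s

quadratic (1/6)·v² + (1/2)·v + (-92/75) = 0
  disc = (1/2)² − 4·(1/6)·(-92/75) = 961/900 ; √disc = 31/30
  v_R = (−(1/2) + 31/30) / (2·(1/6)) = 8/5 m/s
check:
braking lasts T_s = (8/5)/3 = 0.5333 s
robot in T_r: 1.6000·0.1000 = 0.1600 m
robot under decel: 1.6000²/(2·3.0000) = 0.4267 m
person approaches 1.2000·(0.1000+0.5333) = 0.7600 m
C+Z_d+Z_r = 0.1000+0.0400+0.0400 = 0.1800 m
sum ≈ 0.1600+0.4267+0.7600+0.1800 ≈ 1.5267 m = S ✓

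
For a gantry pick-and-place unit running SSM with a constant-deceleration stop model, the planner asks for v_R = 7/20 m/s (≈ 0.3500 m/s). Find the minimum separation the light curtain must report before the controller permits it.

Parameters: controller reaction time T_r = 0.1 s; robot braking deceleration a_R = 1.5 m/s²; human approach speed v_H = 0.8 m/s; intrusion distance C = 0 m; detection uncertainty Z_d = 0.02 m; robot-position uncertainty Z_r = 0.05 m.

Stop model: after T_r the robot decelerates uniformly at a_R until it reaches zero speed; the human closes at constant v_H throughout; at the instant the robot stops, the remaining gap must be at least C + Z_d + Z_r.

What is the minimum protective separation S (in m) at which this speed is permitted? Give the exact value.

T_s = v_R/a_R = (7/20)/(3/2) = 0.2333 s
robot in T_r: 0.3500·0.1000 = 0.0350 m
braking distance = 0.3500²/(2·1.5000) = 0.0408 m
human closes 0.8000·0.3333 = 0.2667 m
margins: 0.0000+0.0200+0.0500 = 0.0700 m
S_min ≈ 0.0350+0.0408+0.2667+0.0700  ⇒  S_min = 33/80 m

S_min = 33/80 m = 0.4125 m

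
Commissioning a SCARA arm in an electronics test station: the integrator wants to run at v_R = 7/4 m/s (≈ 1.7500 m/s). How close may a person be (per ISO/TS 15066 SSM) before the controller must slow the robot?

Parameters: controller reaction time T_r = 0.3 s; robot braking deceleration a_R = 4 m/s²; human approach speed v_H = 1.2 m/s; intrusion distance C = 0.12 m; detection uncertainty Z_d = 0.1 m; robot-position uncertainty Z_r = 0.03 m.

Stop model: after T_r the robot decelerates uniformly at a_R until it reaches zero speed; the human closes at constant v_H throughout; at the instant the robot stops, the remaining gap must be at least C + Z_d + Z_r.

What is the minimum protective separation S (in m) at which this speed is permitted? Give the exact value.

S_min = 6537/3200 m = 2.0428 m

T_s = v_R/a_R = (7/4)/4 = 0.4375 s
robot covers v_R·T_r = 1.7500·0.3000 = 0.5250 m before braking
braking distance = 1.7500²/(2·4.0000) = 0.3828 m
human closes 1.2000·0.7375 = 0.8850 m
residual clearance needed = 0.1200+0.1000+0.0300 = 0.2500 m
S_min ≈ 0.5250+0.3828+0.8850+0.2500  ⇒  S_min = 6537/3200 m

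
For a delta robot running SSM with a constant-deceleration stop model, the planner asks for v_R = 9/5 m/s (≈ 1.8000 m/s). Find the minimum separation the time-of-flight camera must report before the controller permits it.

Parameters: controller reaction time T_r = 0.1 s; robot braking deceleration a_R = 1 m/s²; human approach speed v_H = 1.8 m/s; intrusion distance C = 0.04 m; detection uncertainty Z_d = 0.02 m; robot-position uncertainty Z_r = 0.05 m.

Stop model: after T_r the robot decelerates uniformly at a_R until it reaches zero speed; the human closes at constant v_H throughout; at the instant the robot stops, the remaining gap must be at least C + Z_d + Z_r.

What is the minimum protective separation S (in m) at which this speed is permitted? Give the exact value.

stop time T_s = (9/5)/1 = 1.8000 s
robot in T_r: 1.8000·0.1000 = 0.1800 m
robot under decel: 1.8000²/(2·1.0000) = 1.6200 m
human closes 1.8000·1.9000 = 3.4200 m
margins: 0.0400+0.0200+0.0500 = 0.1100 m
S_min ≈ 0.1800+1.6200+3.4200+0.1100  ⇒  S_min = 533/100 m

S_min = 533/100 m = 5.3300 m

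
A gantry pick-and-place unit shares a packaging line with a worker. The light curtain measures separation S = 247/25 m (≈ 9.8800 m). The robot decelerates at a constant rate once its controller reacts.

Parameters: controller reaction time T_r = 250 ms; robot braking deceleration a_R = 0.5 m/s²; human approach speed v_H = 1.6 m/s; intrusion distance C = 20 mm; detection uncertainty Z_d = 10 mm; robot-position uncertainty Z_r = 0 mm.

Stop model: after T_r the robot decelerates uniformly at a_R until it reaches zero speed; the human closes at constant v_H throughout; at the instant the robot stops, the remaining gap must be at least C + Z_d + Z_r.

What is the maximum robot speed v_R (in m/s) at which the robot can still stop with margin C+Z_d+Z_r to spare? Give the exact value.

collect terms ⇒ (1)·v_R² + (69/20)·v_R + (-189/20) = 0
  disc = (69/20)² − 4·(1)·(-189/20) = 19881/400 ; √disc = 141/20
  v_R = (−(69/20) + 141/20) / (2·(1)) = 9/5 m/s
check:
T_s = v_R/a_R = (9/5)/(1/2) = 3.6000 s
reaction-phase robot travel = 1.8000·0.2500 = 0.4500 m
robot under decel: 1.8000²/(2·0.5000) = 3.2400 m
human closes 1.6000·3.8500 = 6.1600 m
residual clearance needed = 0.0200+0.0100+0.0000 = 0.0300 m
sum ≈ 0.4500+3.2400+6.1600+0.0300 ≈ 9.8800 m = S ✓

v_R_max = 9/5 m/s = 1.8000 m/s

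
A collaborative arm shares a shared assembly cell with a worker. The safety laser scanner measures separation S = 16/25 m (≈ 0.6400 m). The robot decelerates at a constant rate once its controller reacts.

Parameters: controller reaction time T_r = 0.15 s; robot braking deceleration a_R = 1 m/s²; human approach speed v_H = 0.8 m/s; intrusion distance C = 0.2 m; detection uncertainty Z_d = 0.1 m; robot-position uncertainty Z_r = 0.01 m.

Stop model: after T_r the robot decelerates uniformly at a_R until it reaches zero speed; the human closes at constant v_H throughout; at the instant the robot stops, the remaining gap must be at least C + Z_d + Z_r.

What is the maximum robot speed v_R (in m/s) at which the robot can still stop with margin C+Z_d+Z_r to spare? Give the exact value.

at the boundary: (1/2)·v² + (19/20)·v + (-21/100) = 0
  disc = (19/20)² − 4·(1/2)·(-21/100) = 529/400 ; √disc = 23/20
  v_R = (−(19/20) + 23/20) / (2·(1/2)) = 1/5 m/s
check:
stop time T_s = (1/5)/1 = 0.2000 s
reaction-phase robot travel = 0.2000·0.1500 = 0.0300 m
robot under decel: 0.2000²/(2·1.0000) = 0.0200 m
person approaches 0.8000·(0.1500+0.2000) = 0.2800 m
margins: 0.2000+0.1000+0.0100 = 0.3100 m
sum ≈ 0.0300+0.0200+0.2800+0.3100 ≈ 0.6400 m = S ✓

v_R_max = 1/5 m/s = 0.2000 m/s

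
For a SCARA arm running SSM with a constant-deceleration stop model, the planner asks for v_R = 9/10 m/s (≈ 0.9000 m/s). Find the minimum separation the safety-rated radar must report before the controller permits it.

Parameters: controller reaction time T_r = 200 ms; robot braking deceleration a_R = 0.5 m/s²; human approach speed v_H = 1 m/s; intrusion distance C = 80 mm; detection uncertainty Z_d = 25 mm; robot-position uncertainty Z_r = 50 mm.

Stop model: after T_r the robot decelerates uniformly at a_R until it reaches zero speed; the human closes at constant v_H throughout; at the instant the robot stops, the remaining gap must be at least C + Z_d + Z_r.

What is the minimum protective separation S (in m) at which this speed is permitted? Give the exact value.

stop time T_s = (9/10)/(1/2) = 1.8000 s
robot in T_r: 0.9000·0.2000 = 0.1800 m
braking distance = 0.9000²/(2·0.5000) = 0.8100 m
human closes 1.0000·2.0000 = 2.0000 m
residual clearance needed = 0.0800+0.0250+0.0500 = 0.1550 m
S_min ≈ 0.1800+0.8100+2.0000+0.1550  ⇒  S_min = 629/200 m

S_min = 629/200 m = 3.1450 m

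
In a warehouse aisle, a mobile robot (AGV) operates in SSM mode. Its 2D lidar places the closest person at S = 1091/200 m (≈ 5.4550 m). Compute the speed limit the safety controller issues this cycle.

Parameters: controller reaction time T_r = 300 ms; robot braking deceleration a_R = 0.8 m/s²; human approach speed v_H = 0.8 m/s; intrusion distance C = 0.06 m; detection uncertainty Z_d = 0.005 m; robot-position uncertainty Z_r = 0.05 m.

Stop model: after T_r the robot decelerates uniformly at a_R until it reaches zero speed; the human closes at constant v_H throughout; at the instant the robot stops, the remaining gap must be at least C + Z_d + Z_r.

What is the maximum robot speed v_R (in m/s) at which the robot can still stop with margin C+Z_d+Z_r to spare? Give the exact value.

quadratic (5/8)·v² + (13/10)·v + (-51/10) = 0
  disc = (13/10)² − 4·(5/8)·(-51/10) = 361/25 ; √disc = 19/5
  v_R = (−(13/10) + 19/5) / (2·(5/8)) = 2 m/s
check:
braking lasts T_s = 2/(4/5) = 2.5000 s
robot in T_r: 2.0000·0.3000 = 0.6000 m
braking distance = 2.0000²/(2·0.8000) = 2.5000 m
person approaches 0.8000·(0.3000+2.5000) = 2.2400 m
C+Z_d+Z_r = 0.0600+0.0050+0.0500 = 0.1150 m
sum ≈ 0.6000+2.5000+2.2400+0.1150 ≈ 5.4550 m = S ✓

v_R_max = 2 m/s = 2.0000 m/s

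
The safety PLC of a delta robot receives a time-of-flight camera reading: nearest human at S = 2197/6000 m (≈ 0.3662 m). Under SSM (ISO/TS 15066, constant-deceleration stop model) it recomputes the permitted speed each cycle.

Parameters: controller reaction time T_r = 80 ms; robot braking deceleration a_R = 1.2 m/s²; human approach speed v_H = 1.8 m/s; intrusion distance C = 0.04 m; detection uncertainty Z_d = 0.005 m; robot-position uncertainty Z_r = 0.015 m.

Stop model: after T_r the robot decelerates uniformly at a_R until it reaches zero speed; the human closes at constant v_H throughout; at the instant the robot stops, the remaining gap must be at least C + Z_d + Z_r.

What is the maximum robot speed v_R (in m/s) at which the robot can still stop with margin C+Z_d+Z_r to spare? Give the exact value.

quadratic (5/12)·v² + (79/50)·v + (-973/6000) = 0
  disc = (79/50)² − 4·(5/12)·(-973/6000) = 249001/90000 ; √disc = 499/300
  v_R = (−(79/50) + 499/300) / (2·(5/12)) = 1/10 m/s
check:
stop time T_s = (1/10)/(6/5) = 0.0833 s
robot in T_r: 0.1000·0.0800 = 0.0080 m
robot covers 0.1000·0.0833 − ½·1.2000·0.0833² = 0.0042 m while stopping
human over T_r+T_s: 1.8000·(0.0800+0.0833) = 0.2940 m
residual clearance needed = 0.0400+0.0050+0.0150 = 0.0600 m
sum ≈ 0.0080+0.0042+0.2940+0.0600 ≈ 0.3662 m = S ✓

v_R_max = 1/10 m/s = 0.1000 m/s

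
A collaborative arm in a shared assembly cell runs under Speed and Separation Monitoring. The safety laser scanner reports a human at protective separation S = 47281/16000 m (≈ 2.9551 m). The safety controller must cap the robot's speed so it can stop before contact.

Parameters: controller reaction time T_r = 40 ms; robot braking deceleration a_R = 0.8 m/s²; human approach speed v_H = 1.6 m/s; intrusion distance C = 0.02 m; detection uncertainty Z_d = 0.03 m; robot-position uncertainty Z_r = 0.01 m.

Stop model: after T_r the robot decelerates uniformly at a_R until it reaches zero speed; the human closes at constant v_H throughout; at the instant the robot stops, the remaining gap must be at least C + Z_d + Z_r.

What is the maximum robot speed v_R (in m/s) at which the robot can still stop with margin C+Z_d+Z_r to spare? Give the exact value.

collect terms ⇒ (5/8)·v_R² + (51/25)·v_R + (-45297/16000) = 0
  disc = (51/25)² − 4·(5/8)·(-45297/16000) = 1798281/160000 ; √disc = 1341/400
  v_R = (−(51/25) + 1341/400) / (2·(5/8)) = 21/20 m/s
check:
braking lasts T_s = (21/20)/(4/5) = 1.3125 s
reaction-phase robot travel = 1.0500·0.0400 = 0.0420 m
braking distance = 1.0500²/(2·0.8000) = 0.6891 m
human over T_r+T_s: 1.6000·(0.0400+1.3125) = 2.1640 m
residual clearance needed = 0.0200+0.0300+0.0100 = 0.0600 m
sum ≈ 0.0420+0.6891+2.1640+0.0600 ≈ 2.9551 m = S ✓

v_R_max = 21/20 m/s = 1.0500 m/s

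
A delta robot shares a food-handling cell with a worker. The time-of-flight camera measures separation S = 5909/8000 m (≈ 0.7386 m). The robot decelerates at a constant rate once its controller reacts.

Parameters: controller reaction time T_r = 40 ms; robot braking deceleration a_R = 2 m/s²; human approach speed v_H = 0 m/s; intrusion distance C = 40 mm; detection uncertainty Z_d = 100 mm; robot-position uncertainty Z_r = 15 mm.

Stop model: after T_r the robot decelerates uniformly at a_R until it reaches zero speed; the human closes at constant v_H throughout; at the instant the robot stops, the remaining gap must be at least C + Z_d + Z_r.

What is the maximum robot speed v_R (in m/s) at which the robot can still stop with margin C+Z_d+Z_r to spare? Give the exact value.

at the boundary: (1/4)·v² + (1/25)·v + (-4669/8000) = 0
  disc = (1/25)² − 4·(1/4)·(-4669/8000) = 23409/40000 ; √disc = 153/200
  v_R = (−(1/25) + 153/200) / (2·(1/4)) = 29/20 m/s
check:
stop time T_s = (29/20)/2 = 0.7250 s
robot in T_r: 1.4500·0.0400 = 0.0580 m
braking distance = 1.4500²/(2·2.0000) = 0.5256 m
human closes 0.0000·0.7650 = 0.0000 m
residual clearance needed = 0.0400+0.1000+0.0150 = 0.1550 m
sum ≈ 0.0580+0.5256+0.0000+0.1550 ≈ 0.7386 m = S ✓

v_R_max = 29/20 m/s = 1.4500 m/s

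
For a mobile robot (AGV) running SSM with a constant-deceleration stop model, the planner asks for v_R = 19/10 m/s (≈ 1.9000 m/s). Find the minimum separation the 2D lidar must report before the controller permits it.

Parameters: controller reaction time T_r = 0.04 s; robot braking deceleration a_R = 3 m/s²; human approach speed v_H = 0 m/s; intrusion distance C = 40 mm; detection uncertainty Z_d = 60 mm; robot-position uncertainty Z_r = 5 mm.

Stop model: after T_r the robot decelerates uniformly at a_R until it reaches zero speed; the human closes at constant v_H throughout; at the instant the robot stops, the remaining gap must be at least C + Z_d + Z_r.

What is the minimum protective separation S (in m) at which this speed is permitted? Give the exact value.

braking lasts T_s = (19/10)/3 = 0.6333 s
robot in T_r: 1.9000·0.0400 = 0.0760 m
robot covers 1.9000·0.6333 − ½·3.0000·0.6333² = 0.6017 m while stopping
human over T_r+T_s: 0.0000·(0.0400+0.6333) = 0.0000 m
residual clearance needed = 0.0400+0.0600+0.0050 = 0.1050 m
S_min ≈ 0.0760+0.6017+0.0000+0.1050  ⇒  S_min = 587/750 m

S_min = 587/750 m = 0.7827 m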